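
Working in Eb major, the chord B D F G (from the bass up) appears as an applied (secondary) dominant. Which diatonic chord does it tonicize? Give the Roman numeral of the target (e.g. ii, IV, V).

The chord is a dominant seventh chord on G.
A dominant resolves down a perfect fifth: G → C. In Eb major, C is scale degree 6, i.e. vi.

vi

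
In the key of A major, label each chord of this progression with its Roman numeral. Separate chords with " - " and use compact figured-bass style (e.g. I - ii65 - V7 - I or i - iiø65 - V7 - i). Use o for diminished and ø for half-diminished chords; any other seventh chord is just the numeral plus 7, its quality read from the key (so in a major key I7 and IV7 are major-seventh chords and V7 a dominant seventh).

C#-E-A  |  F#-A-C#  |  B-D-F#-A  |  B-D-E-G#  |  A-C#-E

I6 - vi - ii7 - V43 - I

C#-E-A: major triad on A = scale degree 1 → I6.
F#-A-C#: root F# is the submediant; minor triad there is vi.
B-D-F#-A: minor seventh chord on B = scale degree 2 → ii7.
B-D-E-G# has root E, degree 5 in A major, so V43.
A-C#-E has root A, degree 1 in A major, so I.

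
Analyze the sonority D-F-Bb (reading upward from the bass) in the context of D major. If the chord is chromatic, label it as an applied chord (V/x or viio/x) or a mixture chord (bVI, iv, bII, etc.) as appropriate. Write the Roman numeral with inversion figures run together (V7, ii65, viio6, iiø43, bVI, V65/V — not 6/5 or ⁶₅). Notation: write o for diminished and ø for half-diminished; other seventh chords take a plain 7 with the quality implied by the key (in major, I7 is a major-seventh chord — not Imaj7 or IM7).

bVI6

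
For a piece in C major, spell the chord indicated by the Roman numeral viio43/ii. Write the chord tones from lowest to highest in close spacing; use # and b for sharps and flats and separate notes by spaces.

G Bb C# E

The slash marks an applied leading-tone chord: viio of ii. In C major, ii is D, so the leading tone to it is C#, a half step below.
Building a fully diminished seventh chord on C# gives C#-E-G-Bb.
With the 43 figure the chord is in second inversion; from the bass G upward in close position it reads G-Bb-C#-E.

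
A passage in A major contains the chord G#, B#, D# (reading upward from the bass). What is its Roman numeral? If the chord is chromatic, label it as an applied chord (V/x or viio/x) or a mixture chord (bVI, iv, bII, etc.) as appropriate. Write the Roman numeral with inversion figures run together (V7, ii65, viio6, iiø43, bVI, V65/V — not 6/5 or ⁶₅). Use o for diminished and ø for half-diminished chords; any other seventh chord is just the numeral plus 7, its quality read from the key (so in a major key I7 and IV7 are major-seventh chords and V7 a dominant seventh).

V/iii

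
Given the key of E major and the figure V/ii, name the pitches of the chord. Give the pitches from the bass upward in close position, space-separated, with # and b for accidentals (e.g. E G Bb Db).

C# E# G#

V/ii is a secondary dominant — the dominant triad of ii. ii in E major is F#, so the applied chord's root is C#, a perfect fifth above.
Building a major triad on C# gives C#-E#-G#.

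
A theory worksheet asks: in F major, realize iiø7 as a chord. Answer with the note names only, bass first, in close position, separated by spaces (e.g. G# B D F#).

iiø7 is the half-diminished supertonic seventh, borrowed from the parallel minor. In F major that root is G.
So the chord is G-Bb-Db-F, a half-diminished seventh chord.

G Bb Db F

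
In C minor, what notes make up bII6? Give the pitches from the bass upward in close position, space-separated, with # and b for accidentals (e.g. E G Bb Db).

bII6 is the Neapolitan sixth — a major triad on the lowered second degree, here in its customary first inversion. In C minor that root is Db.
So the chord is Db-F-Ab.
The figured bass 6 indicates first inversion, placing the third (F) in the bass: F-Ab-Db.

F Ab Db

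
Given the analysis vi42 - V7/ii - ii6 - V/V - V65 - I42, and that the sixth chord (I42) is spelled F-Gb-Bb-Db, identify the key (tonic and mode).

I42 is given as F-Gb-Bb-Db — a major seventh chord with root Gb.
If Gb is scale degree 1 and the mode makes that degree carry a major seventh chord, the tonic is Gb and the mode is major.

Gb major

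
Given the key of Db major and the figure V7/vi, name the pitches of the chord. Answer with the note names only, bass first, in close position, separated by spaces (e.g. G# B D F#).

F A C Eb

V7/vi is a secondary dominant — the dominant seventh of vi. vi in Db major is Bb, so the applied chord's root is F, a perfect fifth above.
Building a dominant seventh chord on F gives F-A-C-Eb.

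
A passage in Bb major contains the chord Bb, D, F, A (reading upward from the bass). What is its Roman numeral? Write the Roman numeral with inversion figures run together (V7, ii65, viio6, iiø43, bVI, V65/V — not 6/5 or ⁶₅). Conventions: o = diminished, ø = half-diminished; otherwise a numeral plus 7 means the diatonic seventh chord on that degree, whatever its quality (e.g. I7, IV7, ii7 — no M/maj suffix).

I7

Stacked in thirds the chord is Bb-D-F-A: a major seventh chord on Bb.
Bb is scale degree 1 in Bb major, and a major seventh chord on that degree is written I7.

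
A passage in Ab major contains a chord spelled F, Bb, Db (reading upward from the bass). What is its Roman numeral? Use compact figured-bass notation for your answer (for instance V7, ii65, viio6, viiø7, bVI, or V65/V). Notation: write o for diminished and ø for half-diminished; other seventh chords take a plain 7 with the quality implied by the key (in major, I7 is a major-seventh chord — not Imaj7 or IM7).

ii64

Stacked in thirds the chord is Bb-Db-F: a minor triad on Bb.
Bb is scale degree 2 in Ab major, and a minor triad on that degree is written ii.
With F in the bass the chord is in second inversion, so the figured bass is 64.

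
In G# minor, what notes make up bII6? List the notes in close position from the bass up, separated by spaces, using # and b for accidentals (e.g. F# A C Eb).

bII6 is the Neapolitan sixth — a major triad on the lowered second degree, here in its customary first inversion. In G# minor that root is A.
So the chord is A-C#-E, a major triad.
The figured bass 6 indicates first inversion, placing the third (C#) in the bass: C#-E-A.

C# E A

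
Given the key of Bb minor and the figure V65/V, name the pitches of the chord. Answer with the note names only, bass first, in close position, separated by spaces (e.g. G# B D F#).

E G Bb C

V65/V is a secondary dominant — the dominant seventh of V. V in Bb minor is F, so the applied chord's root is C, a perfect fifth above.
Building a dominant seventh chord on C gives C-E-G-Bb.
The figured bass 65 indicates first inversion, placing the third (E) in the bass: E-G-Bb-C.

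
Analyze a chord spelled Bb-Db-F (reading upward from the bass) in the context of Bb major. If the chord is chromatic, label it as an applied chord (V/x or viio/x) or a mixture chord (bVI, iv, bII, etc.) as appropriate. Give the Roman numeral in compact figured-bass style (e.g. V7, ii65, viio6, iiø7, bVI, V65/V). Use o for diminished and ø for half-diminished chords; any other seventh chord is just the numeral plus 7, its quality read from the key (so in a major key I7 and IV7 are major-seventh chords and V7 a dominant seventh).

i

Stacked in thirds the chord is Bb-Db-F: a minor triad on Bb.
Bb is the first degree of Bb major. This is the minor tonic, borrowed from the parallel minor.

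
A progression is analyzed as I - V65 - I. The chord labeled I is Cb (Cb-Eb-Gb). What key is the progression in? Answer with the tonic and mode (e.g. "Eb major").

The anchor chord is a major triad on Cb, labeled I.
If Cb is scale degree 1 and the mode makes that degree carry a major triad, the tonic is Cb and the mode is major.

Cb major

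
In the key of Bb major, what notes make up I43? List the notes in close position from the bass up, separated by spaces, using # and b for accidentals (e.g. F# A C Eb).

In Bb major, the tonic is Bb, and the diatonic chord built there is a major seventh chord.
Stacking thirds from Bb gives Bb-D-F-A.
With the 43 figure the chord is in second inversion; from the bass F upward in close position it reads F-A-Bb-D.

F A Bb D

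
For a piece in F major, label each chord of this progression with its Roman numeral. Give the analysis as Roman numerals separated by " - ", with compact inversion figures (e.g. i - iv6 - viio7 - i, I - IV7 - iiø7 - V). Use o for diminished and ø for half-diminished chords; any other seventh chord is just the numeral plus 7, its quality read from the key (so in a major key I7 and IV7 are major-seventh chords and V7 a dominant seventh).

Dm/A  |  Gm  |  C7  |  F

vi64 - ii - V7 - I

Dm/A: minor triad on D = scale degree 6 → vi64.
Gm has root G, degree 2 in F major, so ii.
C7 has root C, degree 5 in F major, so V7.
F: root F is the tonic; major triad there is I.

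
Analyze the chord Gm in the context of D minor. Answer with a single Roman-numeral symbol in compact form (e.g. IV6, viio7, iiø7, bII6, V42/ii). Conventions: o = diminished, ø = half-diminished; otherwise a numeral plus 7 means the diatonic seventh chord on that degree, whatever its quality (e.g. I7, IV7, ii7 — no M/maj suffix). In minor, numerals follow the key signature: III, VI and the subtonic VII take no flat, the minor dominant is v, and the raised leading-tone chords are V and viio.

iv

The pitches G-Bb-D form a minor triad rooted on G.
G is scale degree 4 in D minor, and a minor triad on that degree is written iv.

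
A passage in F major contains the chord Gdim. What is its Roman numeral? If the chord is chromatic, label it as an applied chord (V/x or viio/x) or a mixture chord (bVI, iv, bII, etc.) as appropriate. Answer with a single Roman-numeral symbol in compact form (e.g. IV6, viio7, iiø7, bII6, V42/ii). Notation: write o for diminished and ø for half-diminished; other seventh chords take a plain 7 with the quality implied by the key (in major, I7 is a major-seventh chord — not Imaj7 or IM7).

iio

Stacked in thirds the chord is G-Bb-Db: a diminished triad on G.
G is the second degree of F major. This is the diminished supertonic triad, borrowed from the parallel minor.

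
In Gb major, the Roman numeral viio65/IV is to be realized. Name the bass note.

Db

The applied chord viio65/IV is rooted on Bb: Bb-Db-Fb-Abb.
The figure 65 means first inversion — the third is in the bass.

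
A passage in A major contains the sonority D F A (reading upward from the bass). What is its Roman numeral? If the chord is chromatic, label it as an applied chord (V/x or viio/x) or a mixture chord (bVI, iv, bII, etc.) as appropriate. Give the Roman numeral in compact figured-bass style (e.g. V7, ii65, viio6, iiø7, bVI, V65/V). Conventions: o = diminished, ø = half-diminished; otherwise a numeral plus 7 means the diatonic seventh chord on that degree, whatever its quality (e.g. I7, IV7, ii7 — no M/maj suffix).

iv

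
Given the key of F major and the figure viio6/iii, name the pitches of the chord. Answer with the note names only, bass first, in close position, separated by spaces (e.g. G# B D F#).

viio6/iii is a secondary leading-tone chord. The target iii is A in F major; the applied chord is rooted a semitone below, on G#.
Building a diminished triad on G# gives G#-B-D.
With the 6 figure the chord is in first inversion; from the bass B upward in close position it reads B-D-G#.

B D G#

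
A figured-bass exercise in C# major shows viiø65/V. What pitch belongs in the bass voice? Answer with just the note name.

A#

The applied chord viiø65/V is rooted on F##: F##-A#-C#-E#.
The figure 65 means first inversion — the third is in the bass.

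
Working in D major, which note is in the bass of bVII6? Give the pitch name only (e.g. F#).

bVII in D major has root C; the chord is C-E-G.
The figure 6 means first inversion — the third is in the bass.

E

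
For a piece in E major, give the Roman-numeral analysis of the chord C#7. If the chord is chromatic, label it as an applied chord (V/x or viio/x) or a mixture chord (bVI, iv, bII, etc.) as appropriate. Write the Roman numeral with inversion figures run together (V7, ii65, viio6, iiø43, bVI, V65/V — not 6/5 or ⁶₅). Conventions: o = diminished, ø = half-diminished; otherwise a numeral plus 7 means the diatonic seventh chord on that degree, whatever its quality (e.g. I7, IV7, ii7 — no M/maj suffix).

The pitches C#-E#-G#-B form a dominant seventh chord rooted on C#.
C# is not a diatonic chord root with this quality in E major, but it lies a perfect fifth above F# (ii), so the chord functions as an applied dominant of ii.

V7/ii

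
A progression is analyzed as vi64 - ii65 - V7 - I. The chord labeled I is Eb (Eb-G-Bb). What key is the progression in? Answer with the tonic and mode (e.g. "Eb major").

The chord Eb is a major triad rooted on Eb; its label is I.
If Eb is scale degree 1 and the mode makes that degree carry a major triad, the tonic is Eb and the mode is major.

Eb major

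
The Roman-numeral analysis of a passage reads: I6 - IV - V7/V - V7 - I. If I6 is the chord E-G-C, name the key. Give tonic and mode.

I6 is given as E-G-C — a major triad with root C.
If C is scale degree 1 and the mode makes that degree carry a major triad, the tonic is C and the mode is major.

C major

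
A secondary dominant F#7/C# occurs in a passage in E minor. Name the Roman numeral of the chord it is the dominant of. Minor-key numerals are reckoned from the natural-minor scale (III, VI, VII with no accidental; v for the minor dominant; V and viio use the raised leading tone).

The chord is a dominant seventh chord on F#.
A dominant resolves down a perfect fifth: F# → B. In E minor, B is scale degree 5, i.e. V.

V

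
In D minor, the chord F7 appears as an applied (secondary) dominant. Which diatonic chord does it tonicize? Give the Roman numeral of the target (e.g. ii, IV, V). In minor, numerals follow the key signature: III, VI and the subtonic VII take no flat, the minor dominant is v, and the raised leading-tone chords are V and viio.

VI

The chord is a dominant seventh chord on F.
A dominant resolves down a perfect fifth: F → Bb. In D minor, Bb is scale degree 6, i.e. VI.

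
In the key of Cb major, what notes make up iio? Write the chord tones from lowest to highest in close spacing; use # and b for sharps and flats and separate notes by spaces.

Db Fb Abb

Scale degree 2 in Cb major is Db; here the chord built on it is altered to a diminished triad. iio is the diminished supertonic triad, borrowed from the parallel minor.
So the chord is Db-Fb-Abb.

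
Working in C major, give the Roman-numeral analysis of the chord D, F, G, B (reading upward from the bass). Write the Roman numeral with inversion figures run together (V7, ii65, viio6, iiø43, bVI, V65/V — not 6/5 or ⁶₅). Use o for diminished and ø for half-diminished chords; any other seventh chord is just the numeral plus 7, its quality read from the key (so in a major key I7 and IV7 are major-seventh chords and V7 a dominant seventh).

V43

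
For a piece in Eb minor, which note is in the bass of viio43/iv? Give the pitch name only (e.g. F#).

The applied chord viio43/iv is rooted on G: G-Bb-Db-Fb.
The figure 43 means second inversion — the fifth is in the bass.

Db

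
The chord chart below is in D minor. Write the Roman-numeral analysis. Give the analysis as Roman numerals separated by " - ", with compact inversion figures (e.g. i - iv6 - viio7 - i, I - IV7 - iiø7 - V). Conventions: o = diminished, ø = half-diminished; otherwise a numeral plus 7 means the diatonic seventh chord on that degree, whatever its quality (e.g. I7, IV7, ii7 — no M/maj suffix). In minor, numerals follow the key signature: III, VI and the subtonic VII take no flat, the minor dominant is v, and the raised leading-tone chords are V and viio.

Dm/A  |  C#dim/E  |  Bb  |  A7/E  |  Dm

Dm/A: root D is the tonic; minor triad there is i64.
C#dim/E has root C#, degree 7 in D minor, so viio6.
Bb: major triad on Bb = scale degree 6 → VI.
A7/E has root A, degree 5 in D minor, so V43.
Dm has root D, degree 1 in D minor, so i.

i64 - viio6 - VI - V43 - i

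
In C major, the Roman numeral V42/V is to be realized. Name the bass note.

The applied chord V42/V is rooted on D: D-F#-A-C.
The figure 42 means third inversion — the seventh is in the bass.

C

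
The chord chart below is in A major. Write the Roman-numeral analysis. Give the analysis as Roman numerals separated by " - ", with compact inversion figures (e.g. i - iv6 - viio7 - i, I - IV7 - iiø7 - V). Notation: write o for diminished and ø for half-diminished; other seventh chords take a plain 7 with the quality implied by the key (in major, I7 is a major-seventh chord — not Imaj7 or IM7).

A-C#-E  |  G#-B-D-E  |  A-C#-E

A-C#-E has root A, degree 1 in A major, so I.
G#-B-D-E has root E, degree 5 in A major, so V65.
A-C#-E: root A is the tonic; major triad there is I.

I - V65 - I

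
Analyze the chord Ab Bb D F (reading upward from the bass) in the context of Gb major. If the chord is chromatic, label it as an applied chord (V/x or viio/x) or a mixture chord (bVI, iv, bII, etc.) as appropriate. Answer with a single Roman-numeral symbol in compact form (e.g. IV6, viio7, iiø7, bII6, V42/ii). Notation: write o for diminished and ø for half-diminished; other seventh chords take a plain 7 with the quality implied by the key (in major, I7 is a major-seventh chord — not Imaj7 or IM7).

V42/vi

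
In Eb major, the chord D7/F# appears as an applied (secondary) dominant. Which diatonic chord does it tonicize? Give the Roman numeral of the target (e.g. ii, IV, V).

iii

The chord is a dominant seventh chord on D.
A dominant resolves down a perfect fifth: D → G. In Eb major, G is scale degree 3, i.e. iii.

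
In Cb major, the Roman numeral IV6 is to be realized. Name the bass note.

IV in Cb major has root Fb; the chord is Fb-Ab-Cb.
The figure 6 means first inversion — the third is in the bass.

Ab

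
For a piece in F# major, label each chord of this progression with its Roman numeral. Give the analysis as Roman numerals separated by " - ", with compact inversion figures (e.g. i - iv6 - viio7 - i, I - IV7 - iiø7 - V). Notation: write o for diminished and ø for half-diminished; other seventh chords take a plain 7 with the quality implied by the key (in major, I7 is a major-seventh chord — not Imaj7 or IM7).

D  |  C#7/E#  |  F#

bVI - V65 - I

D: major triad on D — chromatic; bVI (borrowed from the parallel minor).
C#7/E#: root C# is the dominant; dominant seventh chord there is V65.
F#: major triad on F# = scale degree 1 → I.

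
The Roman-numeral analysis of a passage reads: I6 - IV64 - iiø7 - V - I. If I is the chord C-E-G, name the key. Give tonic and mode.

C major

The anchor chord is a major triad on C, labeled I.
If C is scale degree 1 and the mode makes that degree carry a major triad, the tonic is C and the mode is major.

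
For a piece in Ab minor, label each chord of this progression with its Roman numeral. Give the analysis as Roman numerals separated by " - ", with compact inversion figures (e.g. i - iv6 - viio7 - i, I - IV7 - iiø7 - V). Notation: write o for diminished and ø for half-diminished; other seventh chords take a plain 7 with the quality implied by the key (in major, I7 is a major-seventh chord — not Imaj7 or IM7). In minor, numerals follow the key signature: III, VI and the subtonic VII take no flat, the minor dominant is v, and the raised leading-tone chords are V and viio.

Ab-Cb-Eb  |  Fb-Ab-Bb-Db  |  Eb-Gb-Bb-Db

i - iiø43 - v7

Ab-Cb-Eb: root Ab is the tonic; minor triad there is i.
Fb-Ab-Bb-Db: root Bb is the supertonic; half-diminished seventh chord there is iiø43.
Eb-Gb-Bb-Db has root Eb, degree 5 in Ab minor, so v7.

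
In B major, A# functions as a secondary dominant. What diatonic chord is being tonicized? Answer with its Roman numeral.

iii

The chord is a major triad on A#.
A dominant resolves down a perfect fifth: A# → D#. In B major, D# is scale degree 3, i.e. iii.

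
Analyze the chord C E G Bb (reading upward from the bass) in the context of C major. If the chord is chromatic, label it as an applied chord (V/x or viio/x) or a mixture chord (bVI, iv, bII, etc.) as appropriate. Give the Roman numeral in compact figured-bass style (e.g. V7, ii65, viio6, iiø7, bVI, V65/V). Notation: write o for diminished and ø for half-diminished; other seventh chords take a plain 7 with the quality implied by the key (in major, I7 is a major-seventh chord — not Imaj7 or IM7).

V7/IV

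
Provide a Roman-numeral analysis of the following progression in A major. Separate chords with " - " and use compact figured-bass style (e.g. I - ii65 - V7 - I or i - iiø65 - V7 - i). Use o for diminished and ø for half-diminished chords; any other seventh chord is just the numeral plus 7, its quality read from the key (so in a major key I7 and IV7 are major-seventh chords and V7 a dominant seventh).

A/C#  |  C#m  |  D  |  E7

I6 - iii - IV - V7

A/C#: root A is the tonic; major triad there is I6.
C#m: minor triad on C# = scale degree 3 → iii.
D: root D is the subdominant; major triad there is IV.
E7 has root E, degree 5 in A major, so V7.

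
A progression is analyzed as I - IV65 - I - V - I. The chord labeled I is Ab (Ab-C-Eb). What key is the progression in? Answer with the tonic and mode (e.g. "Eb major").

Ab major

The chord Ab is a major triad rooted on Ab; its label is I.
If Ab is scale degree 1 and the mode makes that degree carry a major triad, the tonic is Ab and the mode is major.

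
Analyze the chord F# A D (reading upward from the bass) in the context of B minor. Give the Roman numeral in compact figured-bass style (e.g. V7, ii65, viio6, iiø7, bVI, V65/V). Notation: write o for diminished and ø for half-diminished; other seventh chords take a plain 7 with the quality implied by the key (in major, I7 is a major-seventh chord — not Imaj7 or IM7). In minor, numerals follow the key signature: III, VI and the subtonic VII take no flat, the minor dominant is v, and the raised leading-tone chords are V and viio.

Stacked in thirds the chord is D-F#-A: a major triad on D.
In B minor, D is the mediant; the diatonic major triad there is III.
With F# in the bass the chord is in first inversion, so the figured bass is 6.

III6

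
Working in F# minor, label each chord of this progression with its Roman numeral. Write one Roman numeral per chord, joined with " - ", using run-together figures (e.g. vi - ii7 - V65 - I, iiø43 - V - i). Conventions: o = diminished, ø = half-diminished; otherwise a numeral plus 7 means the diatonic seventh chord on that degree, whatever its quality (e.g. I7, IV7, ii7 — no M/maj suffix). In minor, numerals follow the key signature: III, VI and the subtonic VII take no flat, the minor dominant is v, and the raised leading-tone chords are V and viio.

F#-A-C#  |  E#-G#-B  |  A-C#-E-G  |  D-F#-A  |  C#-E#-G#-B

F#-A-C#: minor triad on F# = scale degree 1 → i.
E#-G#-B: diminished triad on E# = scale degree 7 → viio.
A-C#-E-G: a dominant seventh chord on A, the applied dominant of VI → V7/VI.
D-F#-A: root D is the submediant; major triad there is VI.
C#-E#-G#-B: dominant seventh chord on C# = scale degree 5 → V7.

i - viio - V7/VI - VI - V7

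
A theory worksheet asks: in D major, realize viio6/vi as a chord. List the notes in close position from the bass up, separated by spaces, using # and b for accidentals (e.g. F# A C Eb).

viio6/vi is a secondary leading-tone chord. The target vi is B in D major; the applied chord is rooted a semitone below, on A#.
Building a diminished triad on A# gives A#-C#-E.
The figured bass 6 indicates first inversion, placing the third (C#) in the bass: C#-E-A#.

C# E A#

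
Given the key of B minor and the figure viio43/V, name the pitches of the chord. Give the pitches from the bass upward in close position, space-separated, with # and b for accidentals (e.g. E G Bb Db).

viio43/V is a secondary leading-tone chord. The target V is F# in B minor; the applied chord is rooted a semitone below, on E#.
Building a fully diminished seventh chord on E# gives E#-G#-B-D.
With the 43 figure the chord is in second inversion; from the bass B upward in close position it reads B-D-E#-G#.

B D E# G#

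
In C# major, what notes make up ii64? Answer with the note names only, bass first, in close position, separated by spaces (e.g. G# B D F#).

A# D# F#

In C# major, the supertonic is D#, and the diatonic chord built there is a minor triad.
That chord is spelled D#-F#-A#.
With the 64 figure the chord is in second inversion; from the bass A# upward in close position it reads A#-D#-F#.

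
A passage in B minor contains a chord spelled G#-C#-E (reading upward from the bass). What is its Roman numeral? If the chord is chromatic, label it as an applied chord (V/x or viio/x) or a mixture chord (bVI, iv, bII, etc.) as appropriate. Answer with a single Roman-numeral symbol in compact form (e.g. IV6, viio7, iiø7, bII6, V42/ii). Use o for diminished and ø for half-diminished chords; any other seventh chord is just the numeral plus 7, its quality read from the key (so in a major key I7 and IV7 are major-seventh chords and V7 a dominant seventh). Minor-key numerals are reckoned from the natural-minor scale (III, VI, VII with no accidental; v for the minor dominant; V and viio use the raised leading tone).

ii64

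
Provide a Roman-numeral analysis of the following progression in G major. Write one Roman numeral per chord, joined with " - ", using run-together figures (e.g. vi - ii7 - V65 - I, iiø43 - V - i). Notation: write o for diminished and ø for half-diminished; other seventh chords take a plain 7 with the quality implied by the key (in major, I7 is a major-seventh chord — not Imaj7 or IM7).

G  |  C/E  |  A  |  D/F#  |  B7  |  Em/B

G: major triad on G = scale degree 1 → I.
C/E: major triad on C = scale degree 4 → IV6.
A is the secondary dominant of V (major triad on A): V/V.
D/F#: root D is the dominant; major triad there is V6.
B7: a dominant seventh chord on B, the applied dominant of vi → V7/vi.
Em/B: minor triad on E = scale degree 6 → vi64.

I - IV6 - V/V - V6 - V7/vi - vi64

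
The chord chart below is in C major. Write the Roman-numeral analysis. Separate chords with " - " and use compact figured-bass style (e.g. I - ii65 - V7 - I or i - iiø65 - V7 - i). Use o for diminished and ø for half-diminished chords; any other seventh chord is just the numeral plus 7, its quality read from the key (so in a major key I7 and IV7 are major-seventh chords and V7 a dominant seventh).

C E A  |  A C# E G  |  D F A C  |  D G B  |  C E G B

C-E-A: root A is the submediant; minor triad there is vi6.
A-C#-E-G: chromatic; A is V of ii, so V7/ii.
D-F-A-C: minor seventh chord on D = scale degree 2 → ii7.
D-G-B: major triad on G = scale degree 5 → V64.
C-E-G-B: root C is the tonic; major seventh chord there is I7.

vi6 - V7/ii - ii7 - V64 - I7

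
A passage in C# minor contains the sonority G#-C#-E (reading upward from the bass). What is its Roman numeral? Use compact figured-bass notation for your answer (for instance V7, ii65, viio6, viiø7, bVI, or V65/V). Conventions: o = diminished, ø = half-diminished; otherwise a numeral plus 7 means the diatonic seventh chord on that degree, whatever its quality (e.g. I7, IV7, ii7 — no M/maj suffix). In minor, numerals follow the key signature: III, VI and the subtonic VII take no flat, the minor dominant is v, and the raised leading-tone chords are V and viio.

i64

Stacked in thirds the chord is C#-E-G#: a minor triad on C#.
In C# minor, C# is the tonic; the diatonic minor triad there is i.
With G# in the bass the chord is in second inversion, so the figured bass is 64.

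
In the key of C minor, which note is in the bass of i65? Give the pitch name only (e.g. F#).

Eb

i in C minor has root C; the chord is C-Eb-G-Bb.
The figure 65 means first inversion — the third is in the bass.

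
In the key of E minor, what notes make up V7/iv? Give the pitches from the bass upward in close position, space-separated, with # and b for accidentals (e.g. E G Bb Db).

The slash means an applied dominant: we want the dominant of iv. In E minor, iv is A minor, and its dominant is built on E.
Building a dominant seventh chord on E gives E-G#-B-D.

E G# B D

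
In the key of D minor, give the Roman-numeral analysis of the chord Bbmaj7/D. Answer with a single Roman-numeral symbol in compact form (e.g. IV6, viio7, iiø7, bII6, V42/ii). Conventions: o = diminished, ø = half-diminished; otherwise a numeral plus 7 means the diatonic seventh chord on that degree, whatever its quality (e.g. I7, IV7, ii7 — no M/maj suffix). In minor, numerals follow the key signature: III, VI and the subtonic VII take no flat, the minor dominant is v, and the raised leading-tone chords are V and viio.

VI65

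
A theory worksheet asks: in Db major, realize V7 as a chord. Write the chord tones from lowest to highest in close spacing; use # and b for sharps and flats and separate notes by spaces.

The numeral's case and figure indicate a dominant seventh chord. In Db major its root, the dominant, is Ab.
Stacking thirds from Ab gives Ab-C-Eb-Gb.

Ab C Eb Gb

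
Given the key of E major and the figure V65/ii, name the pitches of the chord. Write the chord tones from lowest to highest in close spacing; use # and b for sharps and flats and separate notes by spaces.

E# G# B C#

V65/ii is a secondary dominant — the dominant seventh of ii. ii in E major is F#, so the applied chord's root is C#, a perfect fifth above.
Building a dominant seventh chord on C# gives C#-E#-G#-B.
The figured bass 65 indicates first inversion, placing the third (E#) in the bass: E#-G#-B-C#.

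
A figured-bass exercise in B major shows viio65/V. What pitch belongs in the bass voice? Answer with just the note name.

G#

The applied chord viio65/V is rooted on E#: E#-G#-B-D.
The figure 65 means first inversion — the third is in the bass.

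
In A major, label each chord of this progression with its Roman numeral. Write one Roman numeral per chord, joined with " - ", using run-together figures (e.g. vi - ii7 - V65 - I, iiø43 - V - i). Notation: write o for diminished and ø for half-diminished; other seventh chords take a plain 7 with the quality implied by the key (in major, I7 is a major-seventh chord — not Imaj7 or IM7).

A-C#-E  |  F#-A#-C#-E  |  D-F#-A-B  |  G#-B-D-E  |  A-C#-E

I - V7/ii - ii65 - V65 - I

A-C#-E: root A is the tonic; major triad there is I.
F#-A#-C#-E: a dominant seventh chord on F#, the applied dominant of ii → V7/ii.
D-F#-A-B: minor seventh chord on B = scale degree 2 → ii65.
G#-B-D-E has root E, degree 5 in A major, so V65.
A-C#-E has root A, degree 1 in A major, so I.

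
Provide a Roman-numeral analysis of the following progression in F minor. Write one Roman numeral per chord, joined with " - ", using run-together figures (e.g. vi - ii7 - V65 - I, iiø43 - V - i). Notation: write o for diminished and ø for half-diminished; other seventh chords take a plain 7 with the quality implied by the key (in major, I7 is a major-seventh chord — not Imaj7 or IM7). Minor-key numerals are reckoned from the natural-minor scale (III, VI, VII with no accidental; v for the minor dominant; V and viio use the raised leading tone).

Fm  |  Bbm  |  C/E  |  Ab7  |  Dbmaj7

i - iv - V6 - V7/VI - VI7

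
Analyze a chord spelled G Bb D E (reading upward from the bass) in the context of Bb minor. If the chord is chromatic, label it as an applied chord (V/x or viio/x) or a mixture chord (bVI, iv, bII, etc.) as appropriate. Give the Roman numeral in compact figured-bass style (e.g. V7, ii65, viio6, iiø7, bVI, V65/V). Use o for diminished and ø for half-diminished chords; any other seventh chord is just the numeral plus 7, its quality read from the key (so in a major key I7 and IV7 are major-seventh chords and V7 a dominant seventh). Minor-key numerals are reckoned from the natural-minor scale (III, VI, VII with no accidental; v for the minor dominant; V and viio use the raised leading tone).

viiø65/V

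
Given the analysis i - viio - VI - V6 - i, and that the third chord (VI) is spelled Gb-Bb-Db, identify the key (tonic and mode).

Bb minor

The chord Gb is a major triad rooted on Gb; its label is VI.
If Gb is scale degree 6 and the mode makes that degree carry a major triad, the tonic is Bb and the mode is minor.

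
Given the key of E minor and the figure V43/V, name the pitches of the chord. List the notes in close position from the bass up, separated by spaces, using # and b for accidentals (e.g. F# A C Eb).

C# E F# A#

The slash means an applied dominant: we want the dominant of V. In E minor, V is B major, and its dominant is built on F#.
Building a dominant seventh chord on F# gives F#-A#-C#-E.
With the 43 figure the chord is in second inversion; from the bass C# upward in close position it reads C#-E-F#-A#.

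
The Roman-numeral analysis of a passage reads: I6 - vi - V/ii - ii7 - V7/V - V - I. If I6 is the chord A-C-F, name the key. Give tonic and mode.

F major

I6 is given as A-C-F — a major triad with root F.
If F is scale degree 1 and the mode makes that degree carry a major triad, the tonic is F and the mode is major.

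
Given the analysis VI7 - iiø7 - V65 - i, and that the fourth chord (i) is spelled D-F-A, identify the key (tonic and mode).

The chord Dm is a minor triad rooted on D; its label is i.
If D is scale degree 1 and the mode makes that degree carry a minor triad, the tonic is D and the mode is minor.

D minor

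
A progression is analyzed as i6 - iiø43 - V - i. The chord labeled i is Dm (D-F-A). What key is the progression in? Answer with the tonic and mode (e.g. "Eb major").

The anchor chord is a minor triad on D, labeled i.
If D is scale degree 1 and the mode makes that degree carry a minor triad, the tonic is D and the mode is minor.

D minor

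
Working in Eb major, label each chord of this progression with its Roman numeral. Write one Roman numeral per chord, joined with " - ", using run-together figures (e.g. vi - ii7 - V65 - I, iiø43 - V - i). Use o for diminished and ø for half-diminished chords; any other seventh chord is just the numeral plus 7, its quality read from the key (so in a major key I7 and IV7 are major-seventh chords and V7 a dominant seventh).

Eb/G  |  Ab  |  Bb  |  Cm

Eb/G has root Eb, degree 1 in Eb major, so I6.
Ab: root Ab is the subdominant; major triad there is IV.
Bb: root Bb is the dominant; major triad there is V.
Cm: minor triad on C = scale degree 6 → vi.

I6 - IV - V - vi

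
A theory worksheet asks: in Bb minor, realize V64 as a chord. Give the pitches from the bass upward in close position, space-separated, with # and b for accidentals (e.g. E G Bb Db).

In Bb minor, scale degree 5 is F. The dominant is major (leading tone raised), so V is a major triad.
Stacking thirds from F gives F-A-C.
The figured bass 64 indicates second inversion, placing the fifth (C) in the bass: C-F-A.

C F A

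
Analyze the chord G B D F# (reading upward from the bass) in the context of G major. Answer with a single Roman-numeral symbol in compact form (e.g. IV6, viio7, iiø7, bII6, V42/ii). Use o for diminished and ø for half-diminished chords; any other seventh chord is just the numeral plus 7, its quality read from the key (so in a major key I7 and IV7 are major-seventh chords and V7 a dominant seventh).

The pitches G-B-D-F# form a major seventh chord rooted on G.
In G major, G is the tonic; the diatonic major seventh chord there is I7.

I7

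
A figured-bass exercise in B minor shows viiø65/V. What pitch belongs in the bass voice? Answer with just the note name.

G#

The applied chord viiø65/V is rooted on E#: E#-G#-B-D#.
The figure 65 means first inversion — the third is in the bass.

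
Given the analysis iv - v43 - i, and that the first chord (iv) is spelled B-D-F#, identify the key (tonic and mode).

F# minor

iv is given as B-D-F# — a minor triad with root B.
If B is scale degree 4 and the mode makes that degree carry a minor triad, the tonic is F# and the mode is minor.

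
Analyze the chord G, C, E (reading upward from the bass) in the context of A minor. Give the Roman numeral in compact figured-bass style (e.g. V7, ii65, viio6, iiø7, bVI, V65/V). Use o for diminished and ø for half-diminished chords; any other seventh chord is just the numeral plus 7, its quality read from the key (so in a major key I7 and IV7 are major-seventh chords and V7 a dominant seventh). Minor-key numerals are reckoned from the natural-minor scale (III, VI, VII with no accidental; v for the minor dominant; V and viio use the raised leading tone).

Stacked in thirds the chord is C-E-G: a major triad on C.
In A minor, C is the mediant; the diatonic major triad there is III.
With G in the bass the chord is in second inversion, so the figured bass is 64.

III64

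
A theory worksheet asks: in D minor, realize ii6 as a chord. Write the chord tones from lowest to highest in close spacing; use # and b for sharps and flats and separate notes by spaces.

Scale degree 2 in D minor is E; here the chord built on it is altered to a minor triad. ii6 is the minor supertonic, borrowed from the parallel major (the Dorian ii).
So the chord is E-G-B, a minor triad.
With the 6 figure the chord is in first inversion; from the bass G upward in close position it reads G-B-E.

G B E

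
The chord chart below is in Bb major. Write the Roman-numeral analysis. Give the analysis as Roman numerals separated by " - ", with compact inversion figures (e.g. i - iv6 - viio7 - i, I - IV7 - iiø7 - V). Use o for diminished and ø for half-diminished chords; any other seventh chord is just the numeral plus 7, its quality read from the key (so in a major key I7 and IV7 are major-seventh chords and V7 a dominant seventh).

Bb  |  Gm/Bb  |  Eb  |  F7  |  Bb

Bb has root Bb, degree 1 in Bb major, so I.
Gm/Bb: minor triad on G = scale degree 6 → vi6.
Eb: major triad on Eb = scale degree 4 → IV.
F7 has root F, degree 5 in Bb major, so V7.
Bb: root Bb is the tonic; major triad there is I.

I - vi6 - IV - V7 - I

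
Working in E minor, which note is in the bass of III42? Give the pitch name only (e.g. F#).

F#

III in E minor has root G; the chord is G-B-D-F#.
The figure 42 means third inversion — the seventh is in the bass.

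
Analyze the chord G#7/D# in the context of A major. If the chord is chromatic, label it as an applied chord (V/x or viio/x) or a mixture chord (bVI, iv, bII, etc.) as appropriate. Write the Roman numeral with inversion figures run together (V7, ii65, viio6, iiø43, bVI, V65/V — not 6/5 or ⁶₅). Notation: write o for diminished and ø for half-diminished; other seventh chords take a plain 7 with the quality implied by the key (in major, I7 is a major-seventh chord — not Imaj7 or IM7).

The pitches G#-B#-D#-F# form a dominant seventh chord rooted on G#.
G# is not a diatonic chord root with this quality in A major, but it lies a perfect fifth above C# (iii), so the chord functions as an applied dominant of iii.
With D# in the bass the chord is in second inversion, so the figured bass is 43.

V43/iii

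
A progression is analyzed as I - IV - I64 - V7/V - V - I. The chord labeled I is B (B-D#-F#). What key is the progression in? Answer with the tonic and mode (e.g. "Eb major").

B major

The anchor chord is a major triad on B, labeled I.
If B is scale degree 1 and the mode makes that degree carry a major triad, the tonic is B and the mode is major.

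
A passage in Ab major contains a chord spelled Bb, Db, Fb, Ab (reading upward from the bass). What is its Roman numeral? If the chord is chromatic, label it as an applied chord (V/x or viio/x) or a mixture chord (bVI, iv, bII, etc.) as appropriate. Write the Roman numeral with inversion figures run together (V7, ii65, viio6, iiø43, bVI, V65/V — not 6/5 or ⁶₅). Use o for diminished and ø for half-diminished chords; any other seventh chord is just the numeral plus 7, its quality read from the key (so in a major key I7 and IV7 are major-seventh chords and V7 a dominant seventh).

iiø7

The pitches Bb-Db-Fb-Ab form a half-diminished seventh chord rooted on Bb.
Bb is the second degree of Ab major. This is the half-diminished supertonic seventh, borrowed from the parallel minor.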